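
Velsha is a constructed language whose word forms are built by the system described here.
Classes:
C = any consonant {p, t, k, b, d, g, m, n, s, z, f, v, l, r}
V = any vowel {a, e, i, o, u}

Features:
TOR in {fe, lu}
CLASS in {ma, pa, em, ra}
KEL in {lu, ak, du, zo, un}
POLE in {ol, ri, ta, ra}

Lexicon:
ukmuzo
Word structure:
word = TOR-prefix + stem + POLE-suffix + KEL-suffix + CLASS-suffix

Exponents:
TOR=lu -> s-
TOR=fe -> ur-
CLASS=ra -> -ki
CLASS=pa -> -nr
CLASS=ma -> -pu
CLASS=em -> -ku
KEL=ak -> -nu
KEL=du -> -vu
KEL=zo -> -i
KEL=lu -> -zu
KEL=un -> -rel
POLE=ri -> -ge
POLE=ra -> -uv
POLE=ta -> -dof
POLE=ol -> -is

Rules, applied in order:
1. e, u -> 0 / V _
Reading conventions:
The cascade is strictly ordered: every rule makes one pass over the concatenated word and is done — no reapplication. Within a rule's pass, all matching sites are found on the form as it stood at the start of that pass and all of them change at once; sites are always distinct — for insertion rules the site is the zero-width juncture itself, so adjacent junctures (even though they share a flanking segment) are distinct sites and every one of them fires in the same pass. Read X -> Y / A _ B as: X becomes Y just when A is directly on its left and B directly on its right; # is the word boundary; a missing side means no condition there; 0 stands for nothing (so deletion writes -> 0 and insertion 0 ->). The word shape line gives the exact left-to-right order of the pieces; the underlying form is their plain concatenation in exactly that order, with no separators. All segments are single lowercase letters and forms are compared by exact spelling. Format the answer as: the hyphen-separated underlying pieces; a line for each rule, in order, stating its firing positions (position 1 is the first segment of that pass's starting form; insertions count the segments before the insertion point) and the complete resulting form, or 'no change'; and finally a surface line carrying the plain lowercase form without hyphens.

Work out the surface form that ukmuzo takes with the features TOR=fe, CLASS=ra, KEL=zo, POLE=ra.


underlying: ur-ukmuzo-uv-i-ki
1. e, u -> 0 / V _: fires at position(s) 9: urukmuzoviki
surface: urukmuzoviki


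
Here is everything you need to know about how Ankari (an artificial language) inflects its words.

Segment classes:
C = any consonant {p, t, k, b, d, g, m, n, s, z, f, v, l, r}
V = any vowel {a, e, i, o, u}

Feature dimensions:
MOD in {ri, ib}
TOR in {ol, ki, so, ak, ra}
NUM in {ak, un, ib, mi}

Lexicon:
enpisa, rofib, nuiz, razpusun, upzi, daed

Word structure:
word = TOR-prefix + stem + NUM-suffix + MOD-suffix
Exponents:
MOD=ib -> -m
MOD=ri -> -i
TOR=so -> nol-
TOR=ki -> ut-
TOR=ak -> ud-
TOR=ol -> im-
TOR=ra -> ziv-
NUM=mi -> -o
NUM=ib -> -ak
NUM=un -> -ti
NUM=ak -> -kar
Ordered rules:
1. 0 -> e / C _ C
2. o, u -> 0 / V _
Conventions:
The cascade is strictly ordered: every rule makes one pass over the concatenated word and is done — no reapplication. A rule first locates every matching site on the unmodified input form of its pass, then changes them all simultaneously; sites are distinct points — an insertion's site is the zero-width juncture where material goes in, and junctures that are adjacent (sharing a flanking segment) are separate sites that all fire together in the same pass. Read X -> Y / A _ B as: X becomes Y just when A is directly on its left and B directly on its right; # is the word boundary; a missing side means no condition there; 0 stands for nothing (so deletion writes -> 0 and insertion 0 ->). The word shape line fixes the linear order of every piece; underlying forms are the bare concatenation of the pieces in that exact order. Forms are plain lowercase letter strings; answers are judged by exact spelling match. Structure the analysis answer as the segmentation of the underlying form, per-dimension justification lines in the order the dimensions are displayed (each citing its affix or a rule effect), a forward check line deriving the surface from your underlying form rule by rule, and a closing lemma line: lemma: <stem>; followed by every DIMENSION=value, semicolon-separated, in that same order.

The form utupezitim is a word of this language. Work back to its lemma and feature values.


underlying: ut-upzi-ti-m
MOD=ib - signalled by the affix -m
TOR=ki - signalled by the affix ut-
NUM=un - signalled by the affix -ti
check: utupzitim -> utupezitim -> utupezitim
lemma: upzi; MOD=ib; TOR=ki; NUM=un


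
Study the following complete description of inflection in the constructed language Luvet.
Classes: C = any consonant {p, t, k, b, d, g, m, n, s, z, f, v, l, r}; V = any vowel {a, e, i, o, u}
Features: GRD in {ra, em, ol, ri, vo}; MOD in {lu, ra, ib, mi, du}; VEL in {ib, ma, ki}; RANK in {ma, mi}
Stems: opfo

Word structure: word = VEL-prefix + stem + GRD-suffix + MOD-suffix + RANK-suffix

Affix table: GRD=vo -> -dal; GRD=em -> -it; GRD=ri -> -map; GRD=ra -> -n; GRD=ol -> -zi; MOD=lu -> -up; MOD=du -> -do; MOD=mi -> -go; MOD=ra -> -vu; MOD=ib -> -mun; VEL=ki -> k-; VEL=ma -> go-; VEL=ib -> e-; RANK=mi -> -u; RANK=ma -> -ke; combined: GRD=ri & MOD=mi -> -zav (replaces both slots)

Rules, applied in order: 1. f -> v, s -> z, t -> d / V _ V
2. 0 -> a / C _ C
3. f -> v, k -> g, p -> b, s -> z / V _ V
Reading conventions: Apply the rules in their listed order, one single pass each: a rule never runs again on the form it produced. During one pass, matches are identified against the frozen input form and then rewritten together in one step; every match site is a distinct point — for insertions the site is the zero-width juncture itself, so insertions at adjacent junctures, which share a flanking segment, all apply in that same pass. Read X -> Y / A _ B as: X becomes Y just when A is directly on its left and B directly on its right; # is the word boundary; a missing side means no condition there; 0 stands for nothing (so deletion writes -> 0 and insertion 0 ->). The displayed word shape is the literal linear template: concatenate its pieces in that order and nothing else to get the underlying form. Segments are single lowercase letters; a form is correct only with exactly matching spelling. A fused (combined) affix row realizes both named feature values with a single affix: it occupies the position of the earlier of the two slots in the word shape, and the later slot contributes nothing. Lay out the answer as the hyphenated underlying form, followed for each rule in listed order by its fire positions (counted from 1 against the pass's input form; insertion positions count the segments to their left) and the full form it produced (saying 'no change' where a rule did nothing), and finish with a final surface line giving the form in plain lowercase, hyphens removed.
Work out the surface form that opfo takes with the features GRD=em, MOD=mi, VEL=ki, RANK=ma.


underlying: k-opfo-it-go-ke
1. f -> v, s -> z, t -> d / V _ V: no change
2. 0 -> a / C _ C: inserts after position(s) 3, 7: kopafoitagoke
3. f -> v, k -> g, p -> b, s -> z / V _ V: fires at position(s) 3, 5, 12: kobavoitagoge
surface: kobavoitagoge


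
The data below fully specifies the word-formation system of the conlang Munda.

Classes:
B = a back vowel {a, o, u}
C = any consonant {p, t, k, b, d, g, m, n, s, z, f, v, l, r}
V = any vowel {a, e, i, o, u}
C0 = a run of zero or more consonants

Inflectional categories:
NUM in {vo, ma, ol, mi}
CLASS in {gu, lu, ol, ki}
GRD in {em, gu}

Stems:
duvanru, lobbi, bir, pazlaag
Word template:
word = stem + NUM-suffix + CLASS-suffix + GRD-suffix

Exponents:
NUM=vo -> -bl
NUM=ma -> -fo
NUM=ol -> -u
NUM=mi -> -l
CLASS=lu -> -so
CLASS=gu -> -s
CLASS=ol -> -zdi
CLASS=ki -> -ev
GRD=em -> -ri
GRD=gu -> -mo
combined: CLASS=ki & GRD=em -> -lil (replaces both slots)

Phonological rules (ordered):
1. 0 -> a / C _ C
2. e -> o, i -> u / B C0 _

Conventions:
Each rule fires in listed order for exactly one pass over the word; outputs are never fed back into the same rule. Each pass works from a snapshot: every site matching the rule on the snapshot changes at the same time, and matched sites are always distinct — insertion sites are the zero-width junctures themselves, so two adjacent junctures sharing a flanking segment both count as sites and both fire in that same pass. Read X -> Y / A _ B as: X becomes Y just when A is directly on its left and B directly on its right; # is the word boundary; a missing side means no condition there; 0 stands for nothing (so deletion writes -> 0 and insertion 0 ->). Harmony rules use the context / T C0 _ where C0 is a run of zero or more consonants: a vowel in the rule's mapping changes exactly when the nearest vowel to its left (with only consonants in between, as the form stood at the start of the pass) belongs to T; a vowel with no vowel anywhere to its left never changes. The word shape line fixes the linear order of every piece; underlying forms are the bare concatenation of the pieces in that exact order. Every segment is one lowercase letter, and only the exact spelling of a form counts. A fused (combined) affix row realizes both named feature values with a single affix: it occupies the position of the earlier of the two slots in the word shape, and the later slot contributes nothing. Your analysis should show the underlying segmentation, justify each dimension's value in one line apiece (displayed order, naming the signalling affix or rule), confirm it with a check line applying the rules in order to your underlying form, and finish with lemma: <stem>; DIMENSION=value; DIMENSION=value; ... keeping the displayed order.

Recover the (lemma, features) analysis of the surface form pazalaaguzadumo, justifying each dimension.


underlying: pazlaag-u-zdi-mo
NUM=ol - signalled by the affix -u
CLASS=ol - signalled by the affix -zdi
GRD=gu - signalled by the affix -mo
check: pazlaaguzdimo -> pazalaaguzadimo -> pazalaaguzadumo
lemma: pazlaag; NUM=ol; CLASS=ol; GRD=gu


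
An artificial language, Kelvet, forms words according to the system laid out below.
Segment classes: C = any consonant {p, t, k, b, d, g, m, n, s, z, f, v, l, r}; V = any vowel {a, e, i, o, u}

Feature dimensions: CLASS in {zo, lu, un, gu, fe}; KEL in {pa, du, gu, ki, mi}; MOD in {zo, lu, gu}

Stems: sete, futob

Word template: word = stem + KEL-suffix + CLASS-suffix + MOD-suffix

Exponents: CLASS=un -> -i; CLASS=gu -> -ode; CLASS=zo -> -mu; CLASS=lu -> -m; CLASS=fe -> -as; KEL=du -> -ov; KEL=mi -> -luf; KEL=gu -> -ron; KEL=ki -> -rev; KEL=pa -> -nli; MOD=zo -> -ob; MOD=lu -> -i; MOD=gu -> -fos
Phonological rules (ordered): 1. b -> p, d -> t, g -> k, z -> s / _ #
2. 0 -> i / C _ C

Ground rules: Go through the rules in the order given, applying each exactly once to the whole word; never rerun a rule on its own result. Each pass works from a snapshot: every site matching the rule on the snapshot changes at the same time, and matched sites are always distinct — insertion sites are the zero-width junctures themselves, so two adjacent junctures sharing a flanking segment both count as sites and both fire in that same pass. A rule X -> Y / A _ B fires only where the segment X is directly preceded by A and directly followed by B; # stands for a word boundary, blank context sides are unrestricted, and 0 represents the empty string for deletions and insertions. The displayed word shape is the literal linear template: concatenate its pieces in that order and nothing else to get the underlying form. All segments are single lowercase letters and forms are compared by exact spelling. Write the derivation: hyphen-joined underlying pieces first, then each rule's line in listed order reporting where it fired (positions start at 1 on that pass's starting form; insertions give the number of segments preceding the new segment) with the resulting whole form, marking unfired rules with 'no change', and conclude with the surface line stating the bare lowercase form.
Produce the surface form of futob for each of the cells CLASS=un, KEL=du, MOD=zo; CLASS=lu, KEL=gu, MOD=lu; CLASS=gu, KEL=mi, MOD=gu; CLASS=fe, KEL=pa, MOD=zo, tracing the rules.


cell CLASS=un, KEL=du, MOD=zo:
underlying: futob-ov-i-ob
1. b -> p, d -> t, g -> k, z -> s / _ #: fires at position(s) 10: futoboviop
2. 0 -> i / C _ C: no change
surface: futoboviop

cell CLASS=lu, KEL=gu, MOD=lu:
underlying: futob-ron-m-i
1. b -> p, d -> t, g -> k, z -> s / _ #: no change
2. 0 -> i / C _ C: inserts after position(s) 5, 8: futobironimi
surface: futobironimi

cell CLASS=gu, KEL=mi, MOD=gu:
underlying: futob-luf-ode-fos
1. b -> p, d -> t, g -> k, z -> s / _ #: no change
2. 0 -> i / C _ C: inserts after position(s) 5: futobilufodefos
surface: futobilufodefos

cell CLASS=fe, KEL=pa, MOD=zo:
underlying: futob-nli-as-ob
1. b -> p, d -> t, g -> k, z -> s / _ #: fires at position(s) 12: futobnliasop
2. 0 -> i / C _ C: inserts after position(s) 5, 6: futobiniliasop
surface: futobiniliasop


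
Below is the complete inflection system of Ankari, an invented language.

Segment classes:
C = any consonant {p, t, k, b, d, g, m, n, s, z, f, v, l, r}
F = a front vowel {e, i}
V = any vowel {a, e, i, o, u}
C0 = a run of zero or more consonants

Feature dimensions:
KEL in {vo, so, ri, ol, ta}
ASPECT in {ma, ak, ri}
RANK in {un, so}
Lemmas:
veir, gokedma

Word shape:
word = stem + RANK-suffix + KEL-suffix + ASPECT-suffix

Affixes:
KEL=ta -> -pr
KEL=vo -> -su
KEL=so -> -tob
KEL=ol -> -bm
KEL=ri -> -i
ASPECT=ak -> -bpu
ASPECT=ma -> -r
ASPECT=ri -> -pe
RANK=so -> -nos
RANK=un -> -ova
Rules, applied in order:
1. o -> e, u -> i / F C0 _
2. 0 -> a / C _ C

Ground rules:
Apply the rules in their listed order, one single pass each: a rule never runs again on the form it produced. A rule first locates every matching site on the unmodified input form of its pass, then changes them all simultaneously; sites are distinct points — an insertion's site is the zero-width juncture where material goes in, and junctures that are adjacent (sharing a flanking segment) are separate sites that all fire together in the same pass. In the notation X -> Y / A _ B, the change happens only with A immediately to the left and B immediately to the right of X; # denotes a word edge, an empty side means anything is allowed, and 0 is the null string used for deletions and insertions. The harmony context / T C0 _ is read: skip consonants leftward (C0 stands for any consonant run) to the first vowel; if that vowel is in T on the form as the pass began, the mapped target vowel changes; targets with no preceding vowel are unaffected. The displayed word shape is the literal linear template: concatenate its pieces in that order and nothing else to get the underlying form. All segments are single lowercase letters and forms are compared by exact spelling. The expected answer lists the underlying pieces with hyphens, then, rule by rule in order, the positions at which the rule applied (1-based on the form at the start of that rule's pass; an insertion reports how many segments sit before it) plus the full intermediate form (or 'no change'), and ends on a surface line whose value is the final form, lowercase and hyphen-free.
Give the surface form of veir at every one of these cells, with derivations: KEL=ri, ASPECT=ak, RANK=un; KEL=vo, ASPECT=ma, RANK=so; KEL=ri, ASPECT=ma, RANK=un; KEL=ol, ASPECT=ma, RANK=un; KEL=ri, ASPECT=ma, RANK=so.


cell KEL=ri, ASPECT=ak, RANK=un:
underlying: veir-ova-i-bpu
1. o -> e, u -> i / F C0 _: fires at position(s) 5, 11: veirevaibpi
2. 0 -> a / C _ C: inserts after position(s) 9: veirevaibapi
surface: veirevaibapi

cell KEL=vo, ASPECT=ma, RANK=so:
underlying: veir-nos-su-r
1. o -> e, u -> i / F C0 _: fires at position(s) 6: veirnessur
2. 0 -> a / C _ C: inserts after position(s) 4, 7: veiranesasur
surface: veiranesasur

cell KEL=ri, ASPECT=ma, RANK=un:
underlying: veir-ova-i-r
1. o -> e, u -> i / F C0 _: fires at position(s) 5: veirevair
2. 0 -> a / C _ C: no change
surface: veirevair

cell KEL=ol, ASPECT=ma, RANK=un:
underlying: veir-ova-bm-r
1. o -> e, u -> i / F C0 _: fires at position(s) 5: veirevabmr
2. 0 -> a / C _ C: inserts after position(s) 8, 9: veirevabamar
surface: veirevabamar

cell KEL=ri, ASPECT=ma, RANK=so:
underlying: veir-nos-i-r
1. o -> e, u -> i / F C0 _: fires at position(s) 6: veirnesir
2. 0 -> a / C _ C: inserts after position(s) 4: veiranesir
surface: veiranesir


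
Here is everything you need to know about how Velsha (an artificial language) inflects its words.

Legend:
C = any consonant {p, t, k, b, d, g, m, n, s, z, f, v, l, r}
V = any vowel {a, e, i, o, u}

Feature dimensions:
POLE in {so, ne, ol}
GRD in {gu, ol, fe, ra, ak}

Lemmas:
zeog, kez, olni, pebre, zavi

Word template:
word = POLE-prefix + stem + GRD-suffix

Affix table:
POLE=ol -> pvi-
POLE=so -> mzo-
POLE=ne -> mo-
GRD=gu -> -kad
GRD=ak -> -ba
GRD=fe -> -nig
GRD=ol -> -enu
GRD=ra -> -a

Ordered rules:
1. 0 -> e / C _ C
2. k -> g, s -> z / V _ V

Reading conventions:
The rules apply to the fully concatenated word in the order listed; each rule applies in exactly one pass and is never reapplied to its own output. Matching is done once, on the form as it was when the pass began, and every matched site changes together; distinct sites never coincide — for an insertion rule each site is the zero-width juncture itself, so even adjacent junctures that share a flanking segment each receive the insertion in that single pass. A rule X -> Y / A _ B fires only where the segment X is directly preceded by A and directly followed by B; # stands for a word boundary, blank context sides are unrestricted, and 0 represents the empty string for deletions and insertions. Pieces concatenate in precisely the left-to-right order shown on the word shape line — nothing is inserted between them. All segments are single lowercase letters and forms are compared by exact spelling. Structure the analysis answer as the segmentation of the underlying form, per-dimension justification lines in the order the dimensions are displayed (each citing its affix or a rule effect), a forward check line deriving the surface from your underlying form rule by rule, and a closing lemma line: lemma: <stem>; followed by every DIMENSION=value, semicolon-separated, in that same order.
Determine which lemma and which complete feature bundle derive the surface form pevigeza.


underlying: pvi-kez-a
POLE=ol - signalled by the affix pvi-
GRD=ra - signalled by the affix -a
check: pvikeza -> pevikeza -> pevigeza
lemma: kez; POLE=ol; GRD=ra


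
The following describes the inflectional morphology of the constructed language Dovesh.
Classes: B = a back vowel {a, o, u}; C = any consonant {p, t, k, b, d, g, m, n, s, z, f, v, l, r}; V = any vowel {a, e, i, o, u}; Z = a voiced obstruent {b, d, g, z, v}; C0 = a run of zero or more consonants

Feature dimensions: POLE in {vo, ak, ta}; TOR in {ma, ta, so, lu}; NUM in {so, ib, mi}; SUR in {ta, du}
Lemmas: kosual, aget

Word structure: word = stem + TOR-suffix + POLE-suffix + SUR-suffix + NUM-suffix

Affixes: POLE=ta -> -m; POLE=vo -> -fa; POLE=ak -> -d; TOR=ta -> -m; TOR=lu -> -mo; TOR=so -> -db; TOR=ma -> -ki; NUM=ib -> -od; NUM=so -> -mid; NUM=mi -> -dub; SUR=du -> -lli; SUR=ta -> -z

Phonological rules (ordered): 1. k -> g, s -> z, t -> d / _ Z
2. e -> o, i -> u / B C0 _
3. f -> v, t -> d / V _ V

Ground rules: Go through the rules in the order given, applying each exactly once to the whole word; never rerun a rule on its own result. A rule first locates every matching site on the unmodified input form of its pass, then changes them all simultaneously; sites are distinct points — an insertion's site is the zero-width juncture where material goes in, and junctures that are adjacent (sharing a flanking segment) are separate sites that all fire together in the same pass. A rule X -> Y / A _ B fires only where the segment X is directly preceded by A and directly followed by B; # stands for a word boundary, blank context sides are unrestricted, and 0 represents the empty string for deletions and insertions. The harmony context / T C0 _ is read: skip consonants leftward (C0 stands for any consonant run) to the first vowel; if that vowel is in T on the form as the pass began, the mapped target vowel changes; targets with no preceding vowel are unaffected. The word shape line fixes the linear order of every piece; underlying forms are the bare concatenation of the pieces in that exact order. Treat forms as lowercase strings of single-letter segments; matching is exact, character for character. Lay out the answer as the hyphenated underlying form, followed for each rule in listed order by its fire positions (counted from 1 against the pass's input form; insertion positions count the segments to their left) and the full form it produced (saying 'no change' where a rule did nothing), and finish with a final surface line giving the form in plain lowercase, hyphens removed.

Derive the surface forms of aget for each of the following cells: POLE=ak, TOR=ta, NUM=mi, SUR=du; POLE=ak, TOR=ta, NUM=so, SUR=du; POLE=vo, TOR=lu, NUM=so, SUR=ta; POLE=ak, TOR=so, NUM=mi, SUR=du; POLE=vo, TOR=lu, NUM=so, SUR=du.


cell POLE=ak, TOR=ta, NUM=mi, SUR=du:
underlying: aget-m-d-lli-dub
1. k -> g, s -> z, t -> d / _ Z: no change
2. e -> o, i -> u / B C0 _: fires at position(s) 3: agotmdllidub
3. f -> v, t -> d / V _ V: no change
surface: agotmdllidub

cell POLE=ak, TOR=ta, NUM=so, SUR=du:
underlying: aget-m-d-lli-mid
1. k -> g, s -> z, t -> d / _ Z: no change
2. e -> o, i -> u / B C0 _: fires at position(s) 3: agotmdllimid
3. f -> v, t -> d / V _ V: no change
surface: agotmdllimid

cell POLE=vo, TOR=lu, NUM=so, SUR=ta:
underlying: aget-mo-fa-z-mid
1. k -> g, s -> z, t -> d / _ Z: no change
2. e -> o, i -> u / B C0 _: fires at position(s) 3, 11: agotmofazmud
3. f -> v, t -> d / V _ V: fires at position(s) 7: agotmovazmud
surface: agotmovazmud

cell POLE=ak, TOR=so, NUM=mi, SUR=du:
underlying: aget-db-d-lli-dub
1. k -> g, s -> z, t -> d / _ Z: fires at position(s) 4: ageddbdllidub
2. e -> o, i -> u / B C0 _: fires at position(s) 3: agoddbdllidub
3. f -> v, t -> d / V _ V: no change
surface: agoddbdllidub

cell POLE=vo, TOR=lu, NUM=so, SUR=du:
underlying: aget-mo-fa-lli-mid
1. k -> g, s -> z, t -> d / _ Z: no change
2. e -> o, i -> u / B C0 _: fires at position(s) 3, 11: agotmofallumid
3. f -> v, t -> d / V _ V: fires at position(s) 7: agotmovallumid
surface: agotmovallumid


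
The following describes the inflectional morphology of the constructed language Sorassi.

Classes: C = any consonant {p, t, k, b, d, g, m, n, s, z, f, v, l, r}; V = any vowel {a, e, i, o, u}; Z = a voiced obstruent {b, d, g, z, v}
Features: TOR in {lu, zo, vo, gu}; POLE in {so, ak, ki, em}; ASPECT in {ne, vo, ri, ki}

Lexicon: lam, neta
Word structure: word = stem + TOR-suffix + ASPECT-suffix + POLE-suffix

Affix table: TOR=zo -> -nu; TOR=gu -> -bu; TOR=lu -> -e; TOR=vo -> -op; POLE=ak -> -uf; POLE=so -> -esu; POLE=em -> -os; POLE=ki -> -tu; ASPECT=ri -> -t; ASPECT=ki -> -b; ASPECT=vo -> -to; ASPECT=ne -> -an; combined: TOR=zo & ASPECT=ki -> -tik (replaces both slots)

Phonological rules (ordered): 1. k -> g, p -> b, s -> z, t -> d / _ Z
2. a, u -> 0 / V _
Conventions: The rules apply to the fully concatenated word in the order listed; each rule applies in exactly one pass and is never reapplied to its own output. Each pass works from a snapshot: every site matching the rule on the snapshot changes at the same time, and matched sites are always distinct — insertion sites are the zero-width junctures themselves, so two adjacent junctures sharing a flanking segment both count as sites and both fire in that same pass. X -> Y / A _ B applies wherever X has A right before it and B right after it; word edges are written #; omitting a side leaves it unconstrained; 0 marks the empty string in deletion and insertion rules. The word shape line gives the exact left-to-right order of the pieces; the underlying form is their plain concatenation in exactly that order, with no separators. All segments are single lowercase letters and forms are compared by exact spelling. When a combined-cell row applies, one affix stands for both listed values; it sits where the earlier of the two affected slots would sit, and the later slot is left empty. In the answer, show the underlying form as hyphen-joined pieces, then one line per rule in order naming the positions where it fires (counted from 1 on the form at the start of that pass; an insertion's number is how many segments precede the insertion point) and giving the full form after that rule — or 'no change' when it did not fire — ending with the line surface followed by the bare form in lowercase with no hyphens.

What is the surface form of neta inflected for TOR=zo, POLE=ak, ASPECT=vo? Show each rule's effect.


underlying: neta-nu-to-uf
1. k -> g, p -> b, s -> z, t -> d / _ Z: no change
2. a, u -> 0 / V _: fires at position(s) 9: netanutof
surface: netanutof


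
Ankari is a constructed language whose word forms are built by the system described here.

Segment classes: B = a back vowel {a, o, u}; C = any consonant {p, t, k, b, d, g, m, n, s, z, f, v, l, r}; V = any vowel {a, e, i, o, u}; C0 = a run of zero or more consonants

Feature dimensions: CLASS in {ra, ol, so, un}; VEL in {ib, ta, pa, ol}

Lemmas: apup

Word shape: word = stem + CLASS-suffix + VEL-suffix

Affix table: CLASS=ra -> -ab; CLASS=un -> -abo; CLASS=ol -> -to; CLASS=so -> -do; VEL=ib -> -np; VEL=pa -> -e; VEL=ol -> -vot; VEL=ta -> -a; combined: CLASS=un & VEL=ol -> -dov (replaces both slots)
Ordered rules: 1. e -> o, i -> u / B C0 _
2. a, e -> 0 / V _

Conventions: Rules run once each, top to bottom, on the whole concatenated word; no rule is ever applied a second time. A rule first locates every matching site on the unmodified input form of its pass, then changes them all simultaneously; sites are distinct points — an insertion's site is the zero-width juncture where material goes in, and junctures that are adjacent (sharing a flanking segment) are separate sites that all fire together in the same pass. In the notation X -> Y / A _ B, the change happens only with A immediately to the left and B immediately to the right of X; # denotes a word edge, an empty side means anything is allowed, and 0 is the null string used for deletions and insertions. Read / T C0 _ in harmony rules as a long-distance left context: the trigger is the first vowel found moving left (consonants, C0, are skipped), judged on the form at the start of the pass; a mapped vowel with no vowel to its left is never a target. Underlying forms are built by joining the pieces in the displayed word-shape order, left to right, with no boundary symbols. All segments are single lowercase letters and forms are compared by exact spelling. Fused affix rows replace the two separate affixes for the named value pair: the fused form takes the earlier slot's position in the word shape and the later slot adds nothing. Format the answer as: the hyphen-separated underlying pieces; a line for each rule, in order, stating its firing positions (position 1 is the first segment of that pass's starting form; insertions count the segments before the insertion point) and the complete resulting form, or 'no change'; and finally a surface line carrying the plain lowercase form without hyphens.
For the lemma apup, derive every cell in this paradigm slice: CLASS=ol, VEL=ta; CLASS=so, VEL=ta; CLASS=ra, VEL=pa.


cell CLASS=ol, VEL=ta:
underlying: apup-to-a
1. e -> o, i -> u / B C0 _: no change
2. a, e -> 0 / V _: fires at position(s) 7: apupto
surface: apupto

cell CLASS=so, VEL=ta:
underlying: apup-do-a
1. e -> o, i -> u / B C0 _: no change
2. a, e -> 0 / V _: fires at position(s) 7: apupdo
surface: apupdo

cell CLASS=ra, VEL=pa:
underlying: apup-ab-e
1. e -> o, i -> u / B C0 _: fires at position(s) 7: apupabo
2. a, e -> 0 / V _: no change
surface: apupabo


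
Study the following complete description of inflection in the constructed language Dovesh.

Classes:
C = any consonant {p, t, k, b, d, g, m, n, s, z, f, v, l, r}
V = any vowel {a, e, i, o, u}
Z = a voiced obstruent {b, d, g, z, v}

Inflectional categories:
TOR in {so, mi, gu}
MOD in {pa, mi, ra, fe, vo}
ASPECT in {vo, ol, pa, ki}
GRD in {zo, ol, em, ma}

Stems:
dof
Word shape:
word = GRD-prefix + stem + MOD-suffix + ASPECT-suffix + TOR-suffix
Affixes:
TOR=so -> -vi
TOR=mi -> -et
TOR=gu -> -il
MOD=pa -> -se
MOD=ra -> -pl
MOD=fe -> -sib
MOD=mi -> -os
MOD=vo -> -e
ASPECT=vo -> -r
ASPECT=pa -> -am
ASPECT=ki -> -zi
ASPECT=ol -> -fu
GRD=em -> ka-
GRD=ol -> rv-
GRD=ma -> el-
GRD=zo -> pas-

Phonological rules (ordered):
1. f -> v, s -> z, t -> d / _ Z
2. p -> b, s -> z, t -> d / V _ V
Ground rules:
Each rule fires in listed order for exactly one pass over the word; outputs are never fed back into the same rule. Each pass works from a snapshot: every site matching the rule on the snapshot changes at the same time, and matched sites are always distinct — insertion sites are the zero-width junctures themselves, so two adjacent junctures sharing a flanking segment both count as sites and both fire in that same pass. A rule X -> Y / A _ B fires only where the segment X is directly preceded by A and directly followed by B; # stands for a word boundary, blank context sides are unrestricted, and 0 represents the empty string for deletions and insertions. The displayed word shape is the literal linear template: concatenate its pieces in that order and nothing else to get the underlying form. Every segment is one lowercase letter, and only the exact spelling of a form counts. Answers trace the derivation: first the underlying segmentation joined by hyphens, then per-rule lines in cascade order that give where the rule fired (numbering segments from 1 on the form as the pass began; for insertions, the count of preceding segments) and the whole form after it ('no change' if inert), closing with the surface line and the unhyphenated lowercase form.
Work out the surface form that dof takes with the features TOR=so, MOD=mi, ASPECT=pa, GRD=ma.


underlying: el-dof-os-am-vi
1. f -> v, s -> z, t -> d / _ Z: no change
2. p -> b, s -> z, t -> d / V _ V: fires at position(s) 7: eldofozamvi
surface: eldofozamvi


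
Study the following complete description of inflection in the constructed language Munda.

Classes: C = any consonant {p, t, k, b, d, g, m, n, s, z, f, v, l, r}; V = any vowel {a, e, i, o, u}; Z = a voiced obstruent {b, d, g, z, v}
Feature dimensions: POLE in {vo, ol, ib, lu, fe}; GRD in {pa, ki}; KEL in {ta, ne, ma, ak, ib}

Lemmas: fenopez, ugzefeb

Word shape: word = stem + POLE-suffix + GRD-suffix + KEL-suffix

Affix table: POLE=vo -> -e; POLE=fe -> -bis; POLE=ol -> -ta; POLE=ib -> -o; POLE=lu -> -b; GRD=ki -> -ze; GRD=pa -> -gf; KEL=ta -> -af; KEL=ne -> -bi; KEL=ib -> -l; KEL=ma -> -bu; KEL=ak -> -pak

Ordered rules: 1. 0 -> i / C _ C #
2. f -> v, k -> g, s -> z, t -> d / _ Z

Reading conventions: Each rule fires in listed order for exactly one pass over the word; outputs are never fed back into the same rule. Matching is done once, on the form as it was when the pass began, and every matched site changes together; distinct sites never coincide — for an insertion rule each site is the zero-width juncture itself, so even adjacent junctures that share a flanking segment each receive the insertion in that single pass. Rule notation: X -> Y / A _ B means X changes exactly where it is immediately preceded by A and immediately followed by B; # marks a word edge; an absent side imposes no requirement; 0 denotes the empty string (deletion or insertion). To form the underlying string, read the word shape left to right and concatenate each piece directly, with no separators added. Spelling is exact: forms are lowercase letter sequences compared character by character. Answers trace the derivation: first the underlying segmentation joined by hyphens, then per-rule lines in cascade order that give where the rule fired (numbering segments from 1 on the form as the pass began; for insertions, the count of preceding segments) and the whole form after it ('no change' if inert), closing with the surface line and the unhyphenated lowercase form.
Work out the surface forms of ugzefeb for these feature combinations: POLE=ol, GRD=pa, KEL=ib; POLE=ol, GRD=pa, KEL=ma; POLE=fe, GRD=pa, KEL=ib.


cell POLE=ol, GRD=pa, KEL=ib:
underlying: ugzefeb-ta-gf-l
1. 0 -> i / C _ C #: inserts after position(s) 11: ugzefebtagfil
2. f -> v, k -> g, s -> z, t -> d / _ Z: no change
surface: ugzefebtagfil

cell POLE=ol, GRD=pa, KEL=ma:
underlying: ugzefeb-ta-gf-bu
1. 0 -> i / C _ C #: no change
2. f -> v, k -> g, s -> z, t -> d / _ Z: fires at position(s) 11: ugzefebtagvbu
surface: ugzefebtagvbu

cell POLE=fe, GRD=pa, KEL=ib:
underlying: ugzefeb-bis-gf-l
1. 0 -> i / C _ C #: inserts after position(s) 12: ugzefebbisgfil
2. f -> v, k -> g, s -> z, t -> d / _ Z: fires at position(s) 10: ugzefebbizgfil
surface: ugzefebbizgfil


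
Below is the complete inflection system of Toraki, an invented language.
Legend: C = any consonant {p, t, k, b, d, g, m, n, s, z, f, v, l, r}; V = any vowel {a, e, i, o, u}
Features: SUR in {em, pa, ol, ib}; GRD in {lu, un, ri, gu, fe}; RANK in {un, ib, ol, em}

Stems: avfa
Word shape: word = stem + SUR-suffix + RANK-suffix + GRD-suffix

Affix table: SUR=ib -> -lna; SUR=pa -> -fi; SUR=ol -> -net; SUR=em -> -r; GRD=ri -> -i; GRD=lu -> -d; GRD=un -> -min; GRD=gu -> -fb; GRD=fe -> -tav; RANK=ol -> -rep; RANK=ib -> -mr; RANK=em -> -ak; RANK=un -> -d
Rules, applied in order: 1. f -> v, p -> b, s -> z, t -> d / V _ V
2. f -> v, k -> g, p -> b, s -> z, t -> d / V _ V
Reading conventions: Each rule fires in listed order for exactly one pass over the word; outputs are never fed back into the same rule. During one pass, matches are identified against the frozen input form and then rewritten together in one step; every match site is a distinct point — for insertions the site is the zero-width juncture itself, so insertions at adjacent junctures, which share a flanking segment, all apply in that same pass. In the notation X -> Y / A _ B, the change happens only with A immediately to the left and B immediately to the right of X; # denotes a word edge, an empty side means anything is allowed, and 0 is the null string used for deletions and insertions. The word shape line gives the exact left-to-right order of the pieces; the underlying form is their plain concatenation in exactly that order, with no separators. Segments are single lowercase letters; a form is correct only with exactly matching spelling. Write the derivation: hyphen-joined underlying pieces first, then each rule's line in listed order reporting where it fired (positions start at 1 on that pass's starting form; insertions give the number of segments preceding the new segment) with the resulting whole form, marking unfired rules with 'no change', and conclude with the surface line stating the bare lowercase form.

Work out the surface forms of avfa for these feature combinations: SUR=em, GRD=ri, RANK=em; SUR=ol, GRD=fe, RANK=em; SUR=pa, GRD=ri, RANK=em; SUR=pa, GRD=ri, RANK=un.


cell SUR=em, GRD=ri, RANK=em:
underlying: avfa-r-ak-i
1. f -> v, p -> b, s -> z, t -> d / V _ V: no change
2. f -> v, k -> g, p -> b, s -> z, t -> d / V _ V: fires at position(s) 7: avfaragi
surface: avfaragi

cell SUR=ol, GRD=fe, RANK=em:
underlying: avfa-net-ak-tav
1. f -> v, p -> b, s -> z, t -> d / V _ V: fires at position(s) 7: avfanedaktav
2. f -> v, k -> g, p -> b, s -> z, t -> d / V _ V: no change
surface: avfanedaktav

cell SUR=pa, GRD=ri, RANK=em:
underlying: avfa-fi-ak-i
1. f -> v, p -> b, s -> z, t -> d / V _ V: fires at position(s) 5: avfaviaki
2. f -> v, k -> g, p -> b, s -> z, t -> d / V _ V: fires at position(s) 8: avfaviagi
surface: avfaviagi

cell SUR=pa, GRD=ri, RANK=un:
underlying: avfa-fi-d-i
1. f -> v, p -> b, s -> z, t -> d / V _ V: fires at position(s) 5: avfavidi
2. f -> v, k -> g, p -> b, s -> z, t -> d / V _ V: no change
surface: avfavidi


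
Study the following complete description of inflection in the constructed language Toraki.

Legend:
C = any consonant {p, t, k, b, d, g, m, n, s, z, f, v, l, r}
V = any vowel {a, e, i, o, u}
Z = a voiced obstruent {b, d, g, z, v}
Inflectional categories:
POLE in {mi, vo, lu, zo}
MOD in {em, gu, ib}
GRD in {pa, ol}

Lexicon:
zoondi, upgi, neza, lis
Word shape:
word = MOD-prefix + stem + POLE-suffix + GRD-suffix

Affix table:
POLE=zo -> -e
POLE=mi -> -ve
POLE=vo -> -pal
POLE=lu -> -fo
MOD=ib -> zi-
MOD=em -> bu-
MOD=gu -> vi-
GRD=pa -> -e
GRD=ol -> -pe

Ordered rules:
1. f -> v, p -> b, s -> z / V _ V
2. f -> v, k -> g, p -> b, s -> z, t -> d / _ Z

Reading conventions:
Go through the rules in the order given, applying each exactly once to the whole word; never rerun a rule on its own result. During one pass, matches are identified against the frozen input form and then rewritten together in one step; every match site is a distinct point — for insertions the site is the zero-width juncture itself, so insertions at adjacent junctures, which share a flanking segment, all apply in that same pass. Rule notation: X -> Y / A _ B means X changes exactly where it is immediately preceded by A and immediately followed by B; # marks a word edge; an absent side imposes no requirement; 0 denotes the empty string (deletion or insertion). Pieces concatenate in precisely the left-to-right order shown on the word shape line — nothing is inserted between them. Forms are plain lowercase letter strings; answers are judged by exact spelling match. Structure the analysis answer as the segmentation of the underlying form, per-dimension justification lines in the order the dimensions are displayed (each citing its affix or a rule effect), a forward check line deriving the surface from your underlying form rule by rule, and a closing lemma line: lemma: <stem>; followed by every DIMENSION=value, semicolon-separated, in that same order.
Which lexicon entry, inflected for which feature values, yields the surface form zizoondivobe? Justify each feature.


underlying: zi-zoondi-fo-pe
POLE=lu - signalled by the affix -fo
MOD=ib - signalled by the affix zi-
GRD=ol - signalled by the affix -pe
check: zizoondifope -> zizoondivobe -> zizoondivobe
lemma: zoondi; POLE=lu; MOD=ib; GRD=ol


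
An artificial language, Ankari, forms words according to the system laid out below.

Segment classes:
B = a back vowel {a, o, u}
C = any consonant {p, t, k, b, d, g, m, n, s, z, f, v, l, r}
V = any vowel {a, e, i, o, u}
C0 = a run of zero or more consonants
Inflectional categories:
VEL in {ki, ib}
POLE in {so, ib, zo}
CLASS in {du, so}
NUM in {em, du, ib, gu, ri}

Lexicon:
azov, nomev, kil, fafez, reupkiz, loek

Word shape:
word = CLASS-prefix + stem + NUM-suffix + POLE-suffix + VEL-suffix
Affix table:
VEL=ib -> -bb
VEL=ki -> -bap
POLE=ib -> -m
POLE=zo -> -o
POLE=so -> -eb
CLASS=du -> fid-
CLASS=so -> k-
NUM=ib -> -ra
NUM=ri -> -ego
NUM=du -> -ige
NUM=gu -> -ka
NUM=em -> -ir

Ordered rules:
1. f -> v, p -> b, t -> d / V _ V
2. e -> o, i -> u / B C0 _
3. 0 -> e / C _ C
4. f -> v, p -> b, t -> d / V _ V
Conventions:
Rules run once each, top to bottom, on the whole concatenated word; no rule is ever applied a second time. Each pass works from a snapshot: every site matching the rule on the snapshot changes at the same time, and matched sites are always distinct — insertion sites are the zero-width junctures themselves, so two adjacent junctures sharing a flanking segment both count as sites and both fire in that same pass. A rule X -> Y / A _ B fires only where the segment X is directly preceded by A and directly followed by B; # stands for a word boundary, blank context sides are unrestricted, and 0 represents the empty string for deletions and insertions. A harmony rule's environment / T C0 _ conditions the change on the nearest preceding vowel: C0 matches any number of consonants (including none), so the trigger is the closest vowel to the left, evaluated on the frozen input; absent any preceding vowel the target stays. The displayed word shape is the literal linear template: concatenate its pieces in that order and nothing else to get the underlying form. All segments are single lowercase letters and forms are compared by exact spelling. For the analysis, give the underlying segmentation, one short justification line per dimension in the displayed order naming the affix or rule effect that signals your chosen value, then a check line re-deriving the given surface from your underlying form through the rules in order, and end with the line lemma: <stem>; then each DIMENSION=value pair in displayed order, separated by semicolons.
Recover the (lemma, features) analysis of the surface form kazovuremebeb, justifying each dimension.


underlying: k-azov-ir-m-bb
VEL=ib - signalled by the affix -bb
POLE=ib - signalled by the affix -m
CLASS=so - signalled by the affix k-
NUM=em - signalled by the affix -ir
check: kazovirmbb -> kazovirmbb -> kazovurmbb -> kazovuremebeb -> kazovuremebeb
lemma: azov; VEL=ib; POLE=ib; CLASS=so; NUM=em
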